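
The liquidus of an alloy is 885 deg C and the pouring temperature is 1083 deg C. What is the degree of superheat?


Formula: Superheat = T_pour - T_melt
Superheat = 1083 - 885 = 198 deg C

Final answer: 198 deg C


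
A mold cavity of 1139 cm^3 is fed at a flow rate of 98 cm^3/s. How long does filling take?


Formula: t_fill = V_mold / Q_flow
t = 1139 cm^3 / 98 cm^3/s = 11.6224 s

11.6224 s


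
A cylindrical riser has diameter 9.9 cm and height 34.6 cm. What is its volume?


Formula: V = pi * (D/2)^2 * H  (cylinder volume)
Radius = D/2 = 9.9/2 = 4.95 cm
V = pi * 4.95^2 * 34.6 = 2663.3998 cm^3

Final answer: 2663.3998 cm^3


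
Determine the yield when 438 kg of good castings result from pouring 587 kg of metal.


Formula: Casting Yield = (W_good / W_total) * 100
Yield = (438 kg / 587 kg) * 100 = 74.6167%


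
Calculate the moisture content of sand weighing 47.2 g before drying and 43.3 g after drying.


Formula: MC = (W_wet - W_dry) / W_wet * 100
Water mass = 47.2 - 43.3 = 3.9 g
MC = 3.9 / 47.2 * 100 = 8.2627%


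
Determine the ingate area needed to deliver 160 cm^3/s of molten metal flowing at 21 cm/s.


Formula: A_ingate = Q / v  (continuity equation)
A = 160 cm^3/s / 21 cm/s = 7.6190 cm^2

Final answer: 7.6190 cm^2


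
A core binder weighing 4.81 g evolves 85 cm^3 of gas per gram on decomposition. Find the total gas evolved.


Formula: V_gas = W_binder * gas_evolution_rate
V = 4.81 g * 85 cm^3/g = 408.8500 cm^3

408.8500 cm^3


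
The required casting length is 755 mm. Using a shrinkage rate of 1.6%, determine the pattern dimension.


Formula: L_pattern = L_casting * (1 + shrinkage_rate/100)
Shrinkage factor = 1 + 1.6/100 = 1.016
L_pattern = 755 mm * 1.016 = 767.0800 mm


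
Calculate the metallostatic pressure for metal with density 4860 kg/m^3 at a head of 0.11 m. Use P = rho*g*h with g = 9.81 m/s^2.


Formula: P = rho * g * h
rho * g = 4860 * 9.81 = 47676.6 N/m^3
P = 47676.6 * 0.11 = 5244.4260 Pa

Final answer: 5244.4260 Pa


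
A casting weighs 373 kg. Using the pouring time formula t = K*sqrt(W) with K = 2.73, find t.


Formula: t = K * sqrt(W)
sqrt(W) = sqrt(373) = 19.31321
t = 2.73 * 19.31321 = 52.7251 s

Answer: 52.7251 s


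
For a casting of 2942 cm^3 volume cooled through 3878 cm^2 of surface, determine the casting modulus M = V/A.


Formula: Casting Modulus M = V / A
M = 2942 cm^3 / 3878 cm^2 = 0.7586 cm

Answer: 0.7586 cm


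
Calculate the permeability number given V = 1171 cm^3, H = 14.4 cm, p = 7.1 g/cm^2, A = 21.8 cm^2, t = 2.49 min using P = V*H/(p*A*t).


Formula: Permeability Number P = (V * H) / (p * A * t)
Numerator: V * H = 1171 * 14.4 = 16862.4
Denominator: p * A * t = 7.1 * 21.8 * 2.49 = 385.4022
P = 16862.4 / 385.4022 = 43.7527

Answer: 43.7527


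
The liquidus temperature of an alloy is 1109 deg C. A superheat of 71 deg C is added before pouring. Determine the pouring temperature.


Formula: T_pour = T_melt + Superheat
T_pour = 1109 + 71 = 1180 deg C

1180 deg C


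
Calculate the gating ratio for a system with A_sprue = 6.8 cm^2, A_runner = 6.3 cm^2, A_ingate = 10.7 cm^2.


Sprue:Runner:Ingate = 1 : 6.3/6.8 : 10.7/6.8 = 1:0.93:1.57

Answer: 1:0.93:1.57


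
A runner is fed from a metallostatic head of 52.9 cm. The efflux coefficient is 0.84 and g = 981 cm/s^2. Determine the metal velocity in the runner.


Formula: v = Cd * sqrt(2 * g * h)  (Torricelli with discharge coefficient)
2*g*h = 2 * 981 * 52.9 = 103789.8 cm^2/s^2
sqrt(103789.8) = 322.16424 cm/s
v = 0.84 * 322.16424 = 270.6180 cm/s

Answer: 270.6180 cm/s


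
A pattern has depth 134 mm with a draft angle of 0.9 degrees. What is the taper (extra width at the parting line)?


Formula: taper = depth * tan(draft_angle)
tan(0.9 deg) = 0.0157093
taper = 134 mm * 0.0157093 = 2.1050 mm

Answer: 2.1050 mm


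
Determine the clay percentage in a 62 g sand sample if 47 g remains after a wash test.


Formula: Clay% = (W_total - W_washed) / W_total * 100
Clay mass = 62 - 47 = 15 g
Clay% = 15 / 62 * 100 = 24.1935%

24.1935%


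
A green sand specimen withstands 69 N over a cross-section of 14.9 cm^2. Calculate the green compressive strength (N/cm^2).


Formula: Compressive Strength = Force / Area
Strength = 69 N / 14.9 cm^2 = 4.6309 N/cm^2

Final answer: 4.6309 N/cm^2


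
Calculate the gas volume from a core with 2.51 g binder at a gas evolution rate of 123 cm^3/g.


Formula: V_gas = W_binder * gas_evolution_rate
V = 2.51 g * 123 cm^3/g = 308.7300 cm^3

308.7300 cm^3


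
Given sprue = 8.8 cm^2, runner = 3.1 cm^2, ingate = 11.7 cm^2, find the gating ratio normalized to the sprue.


Sprue:Runner:Ingate = 1 : 3.1/8.8 : 11.7/8.8 = 1:0.35:1.33


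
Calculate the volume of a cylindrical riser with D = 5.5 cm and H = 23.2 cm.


Formula: V = pi * (D/2)^2 * H  (cylinder volume)
Radius = D/2 = 5.5/2 = 2.75 cm
V = pi * 2.75^2 * 23.2 = 551.1924 cm^3


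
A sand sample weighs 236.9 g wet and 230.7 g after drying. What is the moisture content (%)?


Formula: MC = (W_wet - W_dry) / W_wet * 100
Water mass = 236.9 - 230.7 = 6.2 g
MC = 6.2 / 236.9 * 100 = 2.6171%


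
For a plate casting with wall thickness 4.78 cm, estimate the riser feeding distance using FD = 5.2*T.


Formula: FD = 5.2 * T  (riser feeding-distance rule)
FD = 5.2 * 4.78 cm = 24.8560 cm

Answer: 24.8560 cm


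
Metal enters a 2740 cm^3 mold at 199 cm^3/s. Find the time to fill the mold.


Formula: t_fill = V_mold / Q_flow
t = 2740 cm^3 / 199 cm^3/s = 13.7688 s

Final answer: 13.7688 s


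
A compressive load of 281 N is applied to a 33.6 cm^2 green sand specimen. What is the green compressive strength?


Formula: Compressive Strength = Force / Area
Strength = 281 N / 33.6 cm^2 = 8.3631 N/cm^2


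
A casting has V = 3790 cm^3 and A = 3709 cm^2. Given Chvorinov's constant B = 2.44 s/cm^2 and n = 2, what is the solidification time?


Formula: t_s = B * (V/A)^n  (Chvorinov's rule, n=2)
Modulus M = V/A = 3790/3709 = 1.021839 cm
M^2 = 1.021839^2 = 1.044155 cm^2
t_s = 2.44 * 1.044155 = 2.5477 s


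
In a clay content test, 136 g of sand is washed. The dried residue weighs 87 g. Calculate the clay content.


Formula: Clay% = (W_total - W_washed) / W_total * 100
Clay mass = 136 - 87 = 49 g
Clay% = 49 / 136 * 100 = 36.0294%

Final answer: 36.0294%


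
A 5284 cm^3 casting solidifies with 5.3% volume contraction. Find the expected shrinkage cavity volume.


Formula: V_shrink = V_casting * shrinkage_pct / 100
V_shrink = 5284 cm^3 * 5.3 / 100 = 280.0520 cm^3

280.0520 cm^3


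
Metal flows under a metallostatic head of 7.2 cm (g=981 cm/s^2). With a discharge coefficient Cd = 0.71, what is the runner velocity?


Formula: v = Cd * sqrt(2 * g * h)  (Torricelli with discharge coefficient)
2*g*h = 2 * 981 * 7.2 = 14126.4 cm^2/s^2
sqrt(14126.4) = 118.85453 cm/s
v = 0.71 * 118.85453 = 84.3867 cm/s


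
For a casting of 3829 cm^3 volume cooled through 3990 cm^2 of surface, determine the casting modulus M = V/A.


Formula: Casting Modulus M = V / A
M = 3829 cm^3 / 3990 cm^2 = 0.9596 cm

0.9596 cm


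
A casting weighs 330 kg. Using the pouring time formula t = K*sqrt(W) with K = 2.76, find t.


Formula: t = K * sqrt(W)
sqrt(W) = sqrt(330) = 18.16590
t = 2.76 * 18.16590 = 50.1379 s

Final answer: 50.1379 s


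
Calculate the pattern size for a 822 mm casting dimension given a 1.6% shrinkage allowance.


Formula: L_pattern = L_casting * (1 + shrinkage_rate/100)
Shrinkage factor = 1 + 1.6/100 = 1.016
L_pattern = 822 mm * 1.016 = 835.1520 mm

835.1520 mm


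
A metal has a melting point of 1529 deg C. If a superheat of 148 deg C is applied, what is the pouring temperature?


Formula: T_pour = T_melt + Superheat
T_pour = 1529 + 148 = 1677 deg C

Final answer: 1677 deg C


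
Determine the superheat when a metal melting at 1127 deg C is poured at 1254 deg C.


Formula: Superheat = T_pour - T_melt
Superheat = 1254 - 1127 = 127 deg C

127 deg C


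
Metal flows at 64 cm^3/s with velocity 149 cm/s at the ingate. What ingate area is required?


Formula: A_ingate = Q / v  (continuity equation)
A = 64 cm^3/s / 149 cm/s = 0.4295 cm^2


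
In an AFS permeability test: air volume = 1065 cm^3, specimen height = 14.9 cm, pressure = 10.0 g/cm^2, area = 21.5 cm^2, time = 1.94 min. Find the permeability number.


Formula: Permeability Number P = (V * H) / (p * A * t)
Numerator: V * H = 1065 * 14.9 = 15868.5
Denominator: p * A * t = 10.0 * 21.5 * 1.94 = 417.1
P = 15868.5 / 417.1 = 38.0448


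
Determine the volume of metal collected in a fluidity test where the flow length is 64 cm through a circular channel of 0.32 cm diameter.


Formula: V = pi * (d/2)^2 * L  (cylinder volume)
Radius = 0.32/2 = 0.16 cm
V = pi * 0.16^2 * 64 = 5.1472 cm^3


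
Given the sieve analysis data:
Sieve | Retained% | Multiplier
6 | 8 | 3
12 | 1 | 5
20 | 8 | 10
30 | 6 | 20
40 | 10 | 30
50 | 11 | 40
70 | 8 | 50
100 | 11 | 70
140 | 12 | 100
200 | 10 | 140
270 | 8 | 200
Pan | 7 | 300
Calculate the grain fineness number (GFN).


Formula: GFN = sum(pct * multiplier) / sum(pct)
sum(pct * multiplier) = 8439
sum(pct) = 100
GFN = 8439 / 100 = 84.39

84.39


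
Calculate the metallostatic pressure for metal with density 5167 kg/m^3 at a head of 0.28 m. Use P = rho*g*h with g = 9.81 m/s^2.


Formula: P = rho * g * h
rho * g = 5167 * 9.81 = 50688.27 N/m^3
P = 50688.27 * 0.28 = 14192.7156 Pa


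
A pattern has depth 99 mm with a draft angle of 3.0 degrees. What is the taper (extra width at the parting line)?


Formula: taper = depth * tan(draft_angle)
tan(3.0 deg) = 0.0524078
taper = 99 mm * 0.0524078 = 5.1884 mm

5.1884 mm


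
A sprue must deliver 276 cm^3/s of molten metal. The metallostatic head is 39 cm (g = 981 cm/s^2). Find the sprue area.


Formula: v = sqrt(2*g*h), A = Q/v
Velocity: v = sqrt(2 * 981 * 39) = sqrt(76518) = 276.6189 cm/s
Sprue area: A = Q / v = 276 / 276.6189 = 0.9978 cm^2


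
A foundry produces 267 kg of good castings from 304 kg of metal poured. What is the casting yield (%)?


Formula: Casting Yield = (W_good / W_total) * 100
Yield = (267 kg / 304 kg) * 100 = 87.8289%


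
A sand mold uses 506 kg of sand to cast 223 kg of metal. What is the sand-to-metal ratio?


Formula: Sand-to-Metal Ratio = W_sand / W_metal
Ratio = 506 kg / 223 kg = 2.2691

2.2691


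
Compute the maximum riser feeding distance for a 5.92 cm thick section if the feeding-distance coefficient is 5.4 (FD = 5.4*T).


Formula: FD = 5.4 * T  (riser feeding-distance rule)
FD = 5.4 * 5.92 cm = 31.9680 cm

31.9680 cm


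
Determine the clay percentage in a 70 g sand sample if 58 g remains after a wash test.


Formula: Clay% = (W_total - W_washed) / W_total * 100
Clay mass = 70 - 58 = 12 g
Clay% = 12 / 70 * 100 = 17.1429%

17.1429%


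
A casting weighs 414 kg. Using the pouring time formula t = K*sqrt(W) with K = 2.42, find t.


Formula: t = K * sqrt(W)
sqrt(W) = sqrt(414) = 20.34699
t = 2.42 * 20.34699 = 49.2397 s

49.2397 s


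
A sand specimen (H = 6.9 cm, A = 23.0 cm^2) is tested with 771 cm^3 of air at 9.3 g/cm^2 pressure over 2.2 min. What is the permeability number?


Formula: Permeability Number P = (V * H) / (p * A * t)
Numerator: V * H = 771 * 6.9 = 5319.9
Denominator: p * A * t = 9.3 * 23.0 * 2.2 = 470.58
P = 5319.9 / 470.58 = 11.3050

11.3050


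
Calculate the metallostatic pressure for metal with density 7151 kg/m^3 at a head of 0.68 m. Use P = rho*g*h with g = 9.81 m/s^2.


Formula: P = rho * g * h
rho * g = 7151 * 9.81 = 70151.31 N/m^3
P = 70151.31 * 0.68 = 47702.8908 Pa

Final answer: 47702.8908 Pa


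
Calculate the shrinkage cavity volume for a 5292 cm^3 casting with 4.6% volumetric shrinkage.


Formula: V_shrink = V_casting * shrinkage_pct / 100
V_shrink = 5292 cm^3 * 4.6 / 100 = 243.4320 cm^3

243.4320 cm^3


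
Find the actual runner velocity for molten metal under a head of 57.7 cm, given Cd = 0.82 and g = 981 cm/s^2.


Formula: v = Cd * sqrt(2 * g * h)  (Torricelli with discharge coefficient)
2*g*h = 2 * 981 * 57.7 = 113207.4 cm^2/s^2
sqrt(113207.4) = 336.46307 cm/s
v = 0.82 * 336.46307 = 275.8997 cm/s


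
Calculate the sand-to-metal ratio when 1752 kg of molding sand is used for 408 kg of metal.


Formula: Sand-to-Metal Ratio = W_sand / W_metal
Ratio = 1752 kg / 408 kg = 4.2941

Final answer: 4.2941


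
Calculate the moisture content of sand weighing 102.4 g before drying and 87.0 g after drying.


Formula: MC = (W_wet - W_dry) / W_wet * 100
Water mass = 102.4 - 87.0 = 15.4 g
MC = 15.4 / 102.4 * 100 = 15.0391%

Answer: 15.0391%


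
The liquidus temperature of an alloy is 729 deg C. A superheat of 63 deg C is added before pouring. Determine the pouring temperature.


Formula: T_pour = T_melt + Superheat
T_pour = 729 + 63 = 792 deg C

Final answer: 792 deg C


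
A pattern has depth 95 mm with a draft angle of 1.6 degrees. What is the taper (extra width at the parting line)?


Formula: taper = depth * tan(draft_angle)
tan(1.6 deg) = 0.0279325
taper = 95 mm * 0.0279325 = 2.6536 mm

2.6536 mm


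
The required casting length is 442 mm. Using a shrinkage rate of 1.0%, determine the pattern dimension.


Formula: L_pattern = L_casting * (1 + shrinkage_rate/100)
Shrinkage factor = 1 + 1.0/100 = 1.01
L_pattern = 442 mm * 1.01 = 446.4200 mm


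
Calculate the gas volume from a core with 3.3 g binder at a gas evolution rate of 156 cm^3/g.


Formula: V_gas = W_binder * gas_evolution_rate
V = 3.3 g * 156 cm^3/g = 514.8000 cm^3


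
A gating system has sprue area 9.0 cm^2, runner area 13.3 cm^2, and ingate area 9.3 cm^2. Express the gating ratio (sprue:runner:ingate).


Sprue:Runner:Ingate = 1 : 13.3/9.0 : 9.3/9.0 = 1:1.48:1.03


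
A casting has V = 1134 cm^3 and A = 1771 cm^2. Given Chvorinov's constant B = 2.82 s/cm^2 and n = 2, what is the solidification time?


Formula: t_s = B * (V/A)^n  (Chvorinov's rule, n=2)
Modulus M = V/A = 1134/1771 = 0.640316 cm
M^2 = 0.640316^2 = 0.410005 cm^2
t_s = 2.82 * 0.410005 = 1.1562 s

Final answer: 1.1562 s


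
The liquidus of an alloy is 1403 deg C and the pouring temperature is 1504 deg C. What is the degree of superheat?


Formula: Superheat = T_pour - T_melt
Superheat = 1504 - 1403 = 101 deg C

Final answer: 101 deg C


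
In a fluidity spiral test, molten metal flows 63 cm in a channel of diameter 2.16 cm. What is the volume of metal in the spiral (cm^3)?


Formula: V = pi * (d/2)^2 * L  (cylinder volume)
Radius = 2.16/2 = 1.08 cm
V = pi * 1.08^2 * 63 = 230.8543 cm^3

Final answer: 230.8543 cm^3


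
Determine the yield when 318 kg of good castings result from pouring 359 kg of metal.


Formula: Casting Yield = (W_good / W_total) * 100
Yield = (318 kg / 359 kg) * 100 = 88.5794%

Answer: 88.5794%


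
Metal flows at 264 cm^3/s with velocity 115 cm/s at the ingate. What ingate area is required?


Formula: A_ingate = Q / v  (continuity equation)
A = 264 cm^3/s / 115 cm/s = 2.2957 cm^2

Final answer: 2.2957 cm^2


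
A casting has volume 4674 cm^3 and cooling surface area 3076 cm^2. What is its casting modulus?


Formula: Casting Modulus M = V / A
M = 4674 cm^3 / 3076 cm^2 = 1.5195 cm


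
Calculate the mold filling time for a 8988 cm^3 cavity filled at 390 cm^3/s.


Formula: t_fill = V_mold / Q_flow
t = 8988 cm^3 / 390 cm^3/s = 23.0462 s

23.0462 s


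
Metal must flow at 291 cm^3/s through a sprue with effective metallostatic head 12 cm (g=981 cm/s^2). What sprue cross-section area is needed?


Formula: v = sqrt(2*g*h), A = Q/v
Velocity: v = sqrt(2 * 981 * 12) = sqrt(23544) = 153.4405 cm/s
Sprue area: A = Q / v = 291 / 153.4405 = 1.8965 cm^2

1.8965 cm^2


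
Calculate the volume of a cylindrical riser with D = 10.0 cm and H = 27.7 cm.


Formula: V = pi * (D/2)^2 * H  (cylinder volume)
Radius = D/2 = 10.0/2 = 5.0 cm
V = pi * 5.0^2 * 27.7 = 2175.5529 cm^3


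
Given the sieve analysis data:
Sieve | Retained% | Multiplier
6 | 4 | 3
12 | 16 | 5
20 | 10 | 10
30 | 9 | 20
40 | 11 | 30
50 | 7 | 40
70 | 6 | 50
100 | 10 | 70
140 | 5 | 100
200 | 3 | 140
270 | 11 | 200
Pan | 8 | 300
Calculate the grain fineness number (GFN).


Formula: GFN = sum(pct * multiplier) / sum(pct)
sum(pct * multiplier) = 7502
sum(pct) = 100
GFN = 7502 / 100 = 75.02

Final answer: 75.02


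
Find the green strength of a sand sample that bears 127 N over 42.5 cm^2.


Formula: Compressive Strength = Force / Area
Strength = 127 N / 42.5 cm^2 = 2.9882 N/cm^2

Answer: 2.9882 N/cm^2


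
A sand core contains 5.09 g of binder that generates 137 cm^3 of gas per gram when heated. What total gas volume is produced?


Formula: V_gas = W_binder * gas_evolution_rate
V = 5.09 g * 137 cm^3/g = 697.3300 cm^3

697.3300 cm^3


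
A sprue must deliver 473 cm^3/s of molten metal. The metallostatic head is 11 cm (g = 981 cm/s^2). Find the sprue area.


Formula: v = sqrt(2*g*h), A = Q/v
Velocity: v = sqrt(2 * 981 * 11) = sqrt(21582) = 146.9081 cm/s
Sprue area: A = Q / v = 473 / 146.9081 = 3.2197 cm^2


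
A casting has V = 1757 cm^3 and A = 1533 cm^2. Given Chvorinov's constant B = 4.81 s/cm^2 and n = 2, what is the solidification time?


Formula: t_s = B * (V/A)^n  (Chvorinov's rule, n=2)
Modulus M = V/A = 1757/1533 = 1.146119 cm
M^2 = 1.146119^2 = 1.313589 cm^2
t_s = 4.81 * 1.313589 = 6.3184 s


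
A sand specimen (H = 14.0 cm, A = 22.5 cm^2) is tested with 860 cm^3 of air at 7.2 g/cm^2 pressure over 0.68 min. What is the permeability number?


Formula: Permeability Number P = (V * H) / (p * A * t)
Numerator: V * H = 860 * 14.0 = 12040.0
Denominator: p * A * t = 7.2 * 22.5 * 0.68 = 110.16
P = 12040.0 / 110.16 = 109.2956

Answer: 109.2956


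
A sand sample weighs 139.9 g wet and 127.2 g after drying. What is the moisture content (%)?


Formula: MC = (W_wet - W_dry) / W_wet * 100
Water mass = 139.9 - 127.2 = 12.7 g
MC = 12.7 / 139.9 * 100 = 9.0779%

Final answer: 9.0779%


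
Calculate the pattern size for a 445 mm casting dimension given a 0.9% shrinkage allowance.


Formula: L_pattern = L_casting * (1 + shrinkage_rate/100)
Shrinkage factor = 1 + 0.9/100 = 1.009
L_pattern = 445 mm * 1.009 = 449.0050 mm

Answer: 449.0050 mm


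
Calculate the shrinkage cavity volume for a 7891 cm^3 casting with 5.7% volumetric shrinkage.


Formula: V_shrink = V_casting * shrinkage_pct / 100
V_shrink = 7891 cm^3 * 5.7 / 100 = 449.7870 cm^3

Final answer: 449.7870 cm^3


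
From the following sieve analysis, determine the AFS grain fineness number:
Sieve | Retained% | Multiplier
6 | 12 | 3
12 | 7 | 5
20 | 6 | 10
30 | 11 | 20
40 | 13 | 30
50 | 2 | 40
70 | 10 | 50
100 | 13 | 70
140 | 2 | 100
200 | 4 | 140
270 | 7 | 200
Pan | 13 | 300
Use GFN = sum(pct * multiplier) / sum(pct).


Formula: GFN = sum(pct * multiplier) / sum(pct)
sum(pct * multiplier) = 8291
sum(pct) = 100
GFN = 8291 / 100 = 82.91

82.91


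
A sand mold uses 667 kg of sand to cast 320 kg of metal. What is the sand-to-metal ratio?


Formula: Sand-to-Metal Ratio = W_sand / W_metal
Ratio = 667 kg / 320 kg = 2.0844

Final answer: 2.0844


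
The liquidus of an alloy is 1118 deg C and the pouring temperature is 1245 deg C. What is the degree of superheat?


Formula: Superheat = T_pour - T_melt
Superheat = 1245 - 1118 = 127 deg C

Final answer: 127 deg C


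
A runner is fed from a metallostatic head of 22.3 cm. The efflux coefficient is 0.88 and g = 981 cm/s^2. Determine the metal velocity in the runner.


Formula: v = Cd * sqrt(2 * g * h)  (Torricelli with discharge coefficient)
2*g*h = 2 * 981 * 22.3 = 43752.6 cm^2/s^2
sqrt(43752.6) = 209.17122 cm/s
v = 0.88 * 209.17122 = 184.0707 cm/s

184.0707 cm/s


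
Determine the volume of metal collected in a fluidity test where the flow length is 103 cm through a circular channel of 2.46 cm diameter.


Formula: V = pi * (d/2)^2 * L  (cylinder volume)
Radius = 2.46/2 = 1.23 cm
V = pi * 1.23^2 * 103 = 489.5503 cm^3


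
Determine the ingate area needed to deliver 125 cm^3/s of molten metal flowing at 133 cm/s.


Formula: A_ingate = Q / v  (continuity equation)
A = 125 cm^3/s / 133 cm/s = 0.9398 cm^2


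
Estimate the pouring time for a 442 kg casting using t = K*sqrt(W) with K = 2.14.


Formula: t = K * sqrt(W)
sqrt(W) = sqrt(442) = 21.02380
t = 2.14 * 21.02380 = 44.9909 s

44.9909 s


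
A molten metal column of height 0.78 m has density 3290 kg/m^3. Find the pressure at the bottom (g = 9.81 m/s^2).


Formula: P = rho * g * h
rho * g = 3290 * 9.81 = 32274.9 N/m^3
P = 32274.9 * 0.78 = 25174.4220 Pa

25174.4220 Pa


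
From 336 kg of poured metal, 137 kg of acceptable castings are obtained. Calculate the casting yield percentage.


Formula: Casting Yield = (W_good / W_total) * 100
Yield = (137 kg / 336 kg) * 100 = 40.7738%


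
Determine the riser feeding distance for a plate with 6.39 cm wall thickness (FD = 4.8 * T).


Formula: FD = 4.8 * T  (riser feeding-distance rule)
FD = 4.8 * 6.39 cm = 30.6720 cm

30.6720 cm


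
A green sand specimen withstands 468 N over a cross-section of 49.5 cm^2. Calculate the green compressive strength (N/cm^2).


Formula: Compressive Strength = Force / Area
Strength = 468 N / 49.5 cm^2 = 9.4545 N/cm^2


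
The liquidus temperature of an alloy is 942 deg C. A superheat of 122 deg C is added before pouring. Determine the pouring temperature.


Formula: T_pour = T_melt + Superheat
T_pour = 942 + 122 = 1064 deg C

Answer: 1064 deg C


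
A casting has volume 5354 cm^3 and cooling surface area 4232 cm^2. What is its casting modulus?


Formula: Casting Modulus M = V / A
M = 5354 cm^3 / 4232 cm^2 = 1.2651 cm


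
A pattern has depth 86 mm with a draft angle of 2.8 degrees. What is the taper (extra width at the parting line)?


Formula: taper = depth * tan(draft_angle)
tan(2.8 deg) = 0.0489082
taper = 86 mm * 0.0489082 = 4.2061 mm

Final answer: 4.2061 mm


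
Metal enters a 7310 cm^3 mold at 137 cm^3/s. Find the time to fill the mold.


Formula: t_fill = V_mold / Q_flow
t = 7310 cm^3 / 137 cm^3/s = 53.3577 s

Final answer: 53.3577 s


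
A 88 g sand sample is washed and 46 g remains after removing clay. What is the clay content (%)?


Formula: Clay% = (W_total - W_washed) / W_total * 100
Clay mass = 88 - 46 = 42 g
Clay% = 42 / 88 * 100 = 47.7273%

Answer: 47.7273%


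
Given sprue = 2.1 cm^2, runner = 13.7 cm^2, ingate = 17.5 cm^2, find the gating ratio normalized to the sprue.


Sprue:Runner:Ingate = 1 : 13.7/2.1 : 17.5/2.1 = 1:6.52:8.33

Answer: 1:6.52:8.33


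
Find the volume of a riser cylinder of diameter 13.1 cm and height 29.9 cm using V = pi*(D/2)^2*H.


Formula: V = pi * (D/2)^2 * H  (cylinder volume)
Radius = D/2 = 13.1/2 = 6.55 cm
V = pi * 6.55^2 * 29.9 = 4029.9871 cm^3

Answer: 4029.9871 cm^3


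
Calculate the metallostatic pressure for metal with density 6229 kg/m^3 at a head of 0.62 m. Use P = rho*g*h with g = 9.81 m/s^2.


Formula: P = rho * g * h
rho * g = 6229 * 9.81 = 61106.49 N/m^3
P = 61106.49 * 0.62 = 37886.0238 Pa


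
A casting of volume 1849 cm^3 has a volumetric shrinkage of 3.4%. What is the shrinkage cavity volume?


Formula: V_shrink = V_casting * shrinkage_pct / 100
V_shrink = 1849 cm^3 * 3.4 / 100 = 62.8660 cm^3


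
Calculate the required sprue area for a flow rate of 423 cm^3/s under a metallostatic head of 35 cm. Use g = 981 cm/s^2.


Formula: v = sqrt(2*g*h), A = Q/v
Velocity: v = sqrt(2 * 981 * 35) = sqrt(68670) = 262.0496 cm/s
Sprue area: A = Q / v = 423 / 262.0496 = 1.6142 cm^2

Answer: 1.6142 cm^2


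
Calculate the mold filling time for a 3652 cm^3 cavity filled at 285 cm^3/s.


Formula: t_fill = V_mold / Q_flow
t = 3652 cm^3 / 285 cm^3/s = 12.8140 s

Answer: 12.8140 s


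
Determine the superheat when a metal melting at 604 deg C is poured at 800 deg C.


Formula: Superheat = T_pour - T_melt
Superheat = 800 - 604 = 196 deg C


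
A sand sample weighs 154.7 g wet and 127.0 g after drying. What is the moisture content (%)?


Formula: MC = (W_wet - W_dry) / W_wet * 100
Water mass = 154.7 - 127.0 = 27.7 g
MC = 27.7 / 154.7 * 100 = 17.9056%

17.9056%


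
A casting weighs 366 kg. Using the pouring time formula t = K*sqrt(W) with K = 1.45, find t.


Formula: t = K * sqrt(W)
sqrt(W) = sqrt(366) = 19.13113
t = 1.45 * 19.13113 = 27.7401 s

Answer: 27.7401 s


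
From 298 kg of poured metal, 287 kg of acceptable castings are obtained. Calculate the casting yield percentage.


Formula: Casting Yield = (W_good / W_total) * 100
Yield = (287 kg / 298 kg) * 100 = 96.3087%

Final answer: 96.3087%


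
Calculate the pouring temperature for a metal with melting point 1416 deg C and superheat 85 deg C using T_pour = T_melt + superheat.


Formula: T_pour = T_melt + Superheat
T_pour = 1416 + 85 = 1501 deg C

Final answer: 1501 deg C


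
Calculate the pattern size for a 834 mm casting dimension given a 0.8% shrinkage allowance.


Formula: L_pattern = L_casting * (1 + shrinkage_rate/100)
Shrinkage factor = 1 + 0.8/100 = 1.008
L_pattern = 834 mm * 1.008 = 840.6720 mm

Answer: 840.6720 mm


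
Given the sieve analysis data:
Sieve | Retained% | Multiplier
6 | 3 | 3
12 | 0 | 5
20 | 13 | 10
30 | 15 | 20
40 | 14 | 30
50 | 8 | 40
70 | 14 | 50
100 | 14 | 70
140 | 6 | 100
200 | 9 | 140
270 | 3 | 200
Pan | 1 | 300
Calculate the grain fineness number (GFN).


Formula: GFN = sum(pct * multiplier) / sum(pct)
sum(pct * multiplier) = 5619
sum(pct) = 100
GFN = 5619 / 100 = 56.19

Answer: 56.19


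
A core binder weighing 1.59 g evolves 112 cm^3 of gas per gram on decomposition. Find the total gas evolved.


Formula: V_gas = W_binder * gas_evolution_rate
V = 1.59 g * 112 cm^3/g = 178.0800 cm^3


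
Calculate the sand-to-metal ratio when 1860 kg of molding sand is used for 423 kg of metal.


Formula: Sand-to-Metal Ratio = W_sand / W_metal
Ratio = 1860 kg / 423 kg = 4.3972

Answer: 4.3972


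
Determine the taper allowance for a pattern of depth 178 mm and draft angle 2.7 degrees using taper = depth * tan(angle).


Formula: taper = depth * tan(draft_angle)
tan(2.7 deg) = 0.0471588
taper = 178 mm * 0.0471588 = 8.3943 mm

Answer: 8.3943 mm


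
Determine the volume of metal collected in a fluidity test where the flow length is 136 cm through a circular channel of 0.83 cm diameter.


Formula: V = pi * (d/2)^2 * L  (cylinder volume)
Radius = 0.83/2 = 0.415 cm
V = pi * 0.415^2 * 136 = 73.5843 cm^3

73.5843 cm^3


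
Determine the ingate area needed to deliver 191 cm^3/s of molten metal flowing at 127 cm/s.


Formula: A_ingate = Q / v  (continuity equation)
A = 191 cm^3/s / 127 cm/s = 1.5039 cm^2

Final answer: 1.5039 cm^2


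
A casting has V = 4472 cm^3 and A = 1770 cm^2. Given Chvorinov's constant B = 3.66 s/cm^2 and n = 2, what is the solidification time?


Formula: t_s = B * (V/A)^n  (Chvorinov's rule, n=2)
Modulus M = V/A = 4472/1770 = 2.526554 cm
M^2 = 2.526554^2 = 6.383475 cm^2
t_s = 3.66 * 6.383475 = 23.3635 s

Answer: 23.3635 s


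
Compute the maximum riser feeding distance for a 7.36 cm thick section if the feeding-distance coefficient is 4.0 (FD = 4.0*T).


Formula: FD = 4.0 * T  (riser feeding-distance rule)
FD = 4.0 * 7.36 cm = 29.4400 cm

Answer: 29.4400 cm


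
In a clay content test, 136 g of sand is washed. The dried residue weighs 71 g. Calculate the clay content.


Formula: Clay% = (W_total - W_washed) / W_total * 100
Clay mass = 136 - 71 = 65 g
Clay% = 65 / 136 * 100 = 47.7941%

Answer: 47.7941%


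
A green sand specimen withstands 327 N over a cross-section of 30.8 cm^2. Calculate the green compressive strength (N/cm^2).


Formula: Compressive Strength = Force / Area
Strength = 327 N / 30.8 cm^2 = 10.6169 N/cm^2


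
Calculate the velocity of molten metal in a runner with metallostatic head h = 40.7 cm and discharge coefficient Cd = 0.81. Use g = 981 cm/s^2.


Formula: v = Cd * sqrt(2 * g * h)  (Torricelli with discharge coefficient)
2*g*h = 2 * 981 * 40.7 = 79853.4 cm^2/s^2
sqrt(79853.4) = 282.58344 cm/s
v = 0.81 * 282.58344 = 228.8926 cm/s


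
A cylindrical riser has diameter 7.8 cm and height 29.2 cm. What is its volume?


Formula: V = pi * (D/2)^2 * H  (cylinder volume)
Radius = D/2 = 7.8/2 = 3.9 cm
V = pi * 3.9^2 * 29.2 = 1395.2818 cm^3


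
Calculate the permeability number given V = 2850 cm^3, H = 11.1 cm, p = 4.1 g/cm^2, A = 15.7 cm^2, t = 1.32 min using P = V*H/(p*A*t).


Formula: Permeability Number P = (V * H) / (p * A * t)
Numerator: V * H = 2850 * 11.1 = 31635.0
Denominator: p * A * t = 4.1 * 15.7 * 1.32 = 84.9684
P = 31635.0 / 84.9684 = 372.3149

372.3149


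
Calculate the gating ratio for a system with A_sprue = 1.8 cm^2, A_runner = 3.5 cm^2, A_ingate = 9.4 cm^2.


Sprue:Runner:Ingate = 1 : 3.5/1.8 : 9.4/1.8 = 1:1.94:5.22

1:1.94:5.22


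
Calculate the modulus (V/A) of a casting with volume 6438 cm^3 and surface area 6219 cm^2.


Formula: Casting Modulus M = V / A
M = 6438 cm^3 / 6219 cm^2 = 1.0352 cm

1.0352 cm


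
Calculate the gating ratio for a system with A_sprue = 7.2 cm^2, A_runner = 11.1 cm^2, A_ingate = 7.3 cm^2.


Sprue:Runner:Ingate = 1 : 11.1/7.2 : 7.3/7.2 = 1:1.54:1.01

Final answer: 1:1.54:1.01


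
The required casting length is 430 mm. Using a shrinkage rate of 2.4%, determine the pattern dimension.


Formula: L_pattern = L_casting * (1 + shrinkage_rate/100)
Shrinkage factor = 1 + 2.4/100 = 1.024
L_pattern = 430 mm * 1.024 = 440.3200 mm

440.3200 mm


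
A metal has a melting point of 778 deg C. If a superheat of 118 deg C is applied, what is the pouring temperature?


Formula: T_pour = T_melt + Superheat
T_pour = 778 + 118 = 896 deg C


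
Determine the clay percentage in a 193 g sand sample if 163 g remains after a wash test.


Formula: Clay% = (W_total - W_washed) / W_total * 100
Clay mass = 193 - 163 = 30 g
Clay% = 30 / 193 * 100 = 15.5440%

Final answer: 15.5440%


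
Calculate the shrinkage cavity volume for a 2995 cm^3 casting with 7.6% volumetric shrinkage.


Formula: V_shrink = V_casting * shrinkage_pct / 100
V_shrink = 2995 cm^3 * 7.6 / 100 = 227.6200 cm^3

227.6200 cm^3


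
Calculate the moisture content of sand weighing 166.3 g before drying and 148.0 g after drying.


Formula: MC = (W_wet - W_dry) / W_wet * 100
Water mass = 166.3 - 148.0 = 18.3 g
MC = 18.3 / 166.3 * 100 = 11.0042%

11.0042%


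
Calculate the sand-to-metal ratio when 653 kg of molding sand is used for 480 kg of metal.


Formula: Sand-to-Metal Ratio = W_sand / W_metal
Ratio = 653 kg / 480 kg = 1.3604

1.3604


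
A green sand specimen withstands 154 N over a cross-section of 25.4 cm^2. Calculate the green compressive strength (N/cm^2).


Formula: Compressive Strength = Force / Area
Strength = 154 N / 25.4 cm^2 = 6.0630 N/cm^2

Answer: 6.0630 N/cm^2


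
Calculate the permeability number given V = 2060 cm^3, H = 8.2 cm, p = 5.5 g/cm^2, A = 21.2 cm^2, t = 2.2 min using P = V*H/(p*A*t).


Formula: Permeability Number P = (V * H) / (p * A * t)
Numerator: V * H = 2060 * 8.2 = 16892.0
Denominator: p * A * t = 5.5 * 21.2 * 2.2 = 256.52
P = 16892.0 / 256.52 = 65.8506

65.8506


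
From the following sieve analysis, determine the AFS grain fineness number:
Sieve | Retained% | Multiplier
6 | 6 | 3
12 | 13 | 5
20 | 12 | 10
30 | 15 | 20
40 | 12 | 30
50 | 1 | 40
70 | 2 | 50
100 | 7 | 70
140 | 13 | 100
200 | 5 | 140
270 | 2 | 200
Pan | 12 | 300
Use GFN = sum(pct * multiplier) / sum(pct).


Formula: GFN = sum(pct * multiplier) / sum(pct)
sum(pct * multiplier) = 7493
sum(pct) = 100
GFN = 7493 / 100 = 74.93

Answer: 74.93


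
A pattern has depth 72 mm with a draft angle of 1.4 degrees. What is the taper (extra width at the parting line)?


Formula: taper = depth * tan(draft_angle)
tan(1.4 deg) = 0.0244395
taper = 72 mm * 0.0244395 = 1.7596 mm

Answer: 1.7596 mm


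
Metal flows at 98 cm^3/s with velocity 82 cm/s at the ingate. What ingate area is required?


Formula: A_ingate = Q / v  (continuity equation)
A = 98 cm^3/s / 82 cm/s = 1.1951 cm^2


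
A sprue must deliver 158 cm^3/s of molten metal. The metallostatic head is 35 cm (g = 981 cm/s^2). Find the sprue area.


Formula: v = sqrt(2*g*h), A = Q/v
Velocity: v = sqrt(2 * 981 * 35) = sqrt(68670) = 262.0496 cm/s
Sprue area: A = Q / v = 158 / 262.0496 = 0.6029 cm^2


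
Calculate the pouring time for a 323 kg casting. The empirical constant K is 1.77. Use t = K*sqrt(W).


Formula: t = K * sqrt(W)
sqrt(W) = sqrt(323) = 17.97220
t = 1.77 * 17.97220 = 31.8108 s

31.8108 s


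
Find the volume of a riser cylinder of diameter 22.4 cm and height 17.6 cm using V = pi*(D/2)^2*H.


Formula: V = pi * (D/2)^2 * H  (cylinder volume)
Radius = D/2 = 22.4/2 = 11.2 cm
V = pi * 11.2^2 * 17.6 = 6935.8323 cm^3

6935.8323 cm^3


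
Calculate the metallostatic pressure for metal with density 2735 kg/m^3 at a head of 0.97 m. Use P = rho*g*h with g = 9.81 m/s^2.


Formula: P = rho * g * h
rho * g = 2735 * 9.81 = 26830.35 N/m^3
P = 26830.35 * 0.97 = 26025.4395 Pa

26025.4395 Pa


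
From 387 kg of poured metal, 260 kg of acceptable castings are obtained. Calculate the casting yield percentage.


Formula: Casting Yield = (W_good / W_total) * 100
Yield = (260 kg / 387 kg) * 100 = 67.1835%


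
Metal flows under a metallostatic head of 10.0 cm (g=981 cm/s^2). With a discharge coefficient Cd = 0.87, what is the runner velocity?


Formula: v = Cd * sqrt(2 * g * h)  (Torricelli with discharge coefficient)
2*g*h = 2 * 981 * 10.0 = 19620.0 cm^2/s^2
sqrt(19620.0) = 140.07141 cm/s
v = 0.87 * 140.07141 = 121.8621 cm/s

Answer: 121.8621 cm/s


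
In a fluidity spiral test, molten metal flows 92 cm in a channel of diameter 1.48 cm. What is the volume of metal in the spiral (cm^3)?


Formula: V = pi * (d/2)^2 * L  (cylinder volume)
Radius = 1.48/2 = 0.74 cm
V = pi * 0.74^2 * 92 = 158.2709 cm^3

Answer: 158.2709 cm^3


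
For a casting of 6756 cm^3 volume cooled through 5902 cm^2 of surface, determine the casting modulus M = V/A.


Formula: Casting Modulus M = V / A
M = 6756 cm^3 / 5902 cm^2 = 1.1447 cm

1.1447 cm


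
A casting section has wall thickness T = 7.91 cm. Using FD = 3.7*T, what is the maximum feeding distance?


Formula: FD = 3.7 * T  (riser feeding-distance rule)
FD = 3.7 * 7.91 cm = 29.2670 cm

Answer: 29.2670 cm


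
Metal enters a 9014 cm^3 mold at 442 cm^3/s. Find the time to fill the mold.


Formula: t_fill = V_mold / Q_flow
t = 9014 cm^3 / 442 cm^3/s = 20.3937 s

Final answer: 20.3937 s


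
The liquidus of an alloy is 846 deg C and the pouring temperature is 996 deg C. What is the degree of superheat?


Formula: Superheat = T_pour - T_melt
Superheat = 996 - 846 = 150 deg C

150 deg C


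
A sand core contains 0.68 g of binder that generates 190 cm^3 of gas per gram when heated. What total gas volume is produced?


Formula: V_gas = W_binder * gas_evolution_rate
V = 0.68 g * 190 cm^3/g = 129.2000 cm^3

Final answer: 129.2000 cm^3


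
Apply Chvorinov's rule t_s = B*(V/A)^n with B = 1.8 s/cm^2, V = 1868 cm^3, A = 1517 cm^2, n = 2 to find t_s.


Formula: t_s = B * (V/A)^n  (Chvorinov's rule, n=2)
Modulus M = V/A = 1868/1517 = 1.231378 cm
M^2 = 1.231378^2 = 1.516292 cm^2
t_s = 1.8 * 1.516292 = 2.7293 s

Answer: 2.7293 s


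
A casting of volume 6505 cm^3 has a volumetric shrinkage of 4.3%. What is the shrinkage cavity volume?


Formula: V_shrink = V_casting * shrinkage_pct / 100
V_shrink = 6505 cm^3 * 4.3 / 100 = 279.7150 cm^3


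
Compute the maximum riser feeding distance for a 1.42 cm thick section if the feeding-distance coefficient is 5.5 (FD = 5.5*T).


Formula: FD = 5.5 * T  (riser feeding-distance rule)
FD = 5.5 * 1.42 cm = 7.8100 cm


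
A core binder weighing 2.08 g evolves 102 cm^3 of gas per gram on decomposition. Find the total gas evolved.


Formula: V_gas = W_binder * gas_evolution_rate
V = 2.08 g * 102 cm^3/g = 212.1600 cm^3

Answer: 212.1600 cm^3


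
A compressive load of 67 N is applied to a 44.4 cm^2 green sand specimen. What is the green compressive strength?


Formula: Compressive Strength = Force / Area
Strength = 67 N / 44.4 cm^2 = 1.5090 N/cm^2

Final answer: 1.5090 N/cm^2


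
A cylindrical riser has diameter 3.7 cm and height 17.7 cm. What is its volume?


Formula: V = pi * (D/2)^2 * H  (cylinder volume)
Radius = D/2 = 3.7/2 = 1.85 cm
V = pi * 1.85^2 * 17.7 = 190.3122 cm^3

Final answer: 190.3122 cm^3


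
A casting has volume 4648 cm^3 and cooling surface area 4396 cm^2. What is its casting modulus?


Formula: Casting Modulus M = V / A
M = 4648 cm^3 / 4396 cm^2 = 1.0573 cm


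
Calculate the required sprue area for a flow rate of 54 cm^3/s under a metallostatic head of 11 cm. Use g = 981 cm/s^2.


Formula: v = sqrt(2*g*h), A = Q/v
Velocity: v = sqrt(2 * 981 * 11) = sqrt(21582) = 146.9081 cm/s
Sprue area: A = Q / v = 54 / 146.9081 = 0.3676 cm^2

Answer: 0.3676 cm^2


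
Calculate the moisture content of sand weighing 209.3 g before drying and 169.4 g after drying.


Formula: MC = (W_wet - W_dry) / W_wet * 100
Water mass = 209.3 - 169.4 = 39.9 g
MC = 39.9 / 209.3 * 100 = 19.0635%


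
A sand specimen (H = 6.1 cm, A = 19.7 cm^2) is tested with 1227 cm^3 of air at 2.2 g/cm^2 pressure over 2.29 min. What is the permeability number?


Formula: Permeability Number P = (V * H) / (p * A * t)
Numerator: V * H = 1227 * 6.1 = 7484.7
Denominator: p * A * t = 2.2 * 19.7 * 2.29 = 99.2486
P = 7484.7 / 99.2486 = 75.4137


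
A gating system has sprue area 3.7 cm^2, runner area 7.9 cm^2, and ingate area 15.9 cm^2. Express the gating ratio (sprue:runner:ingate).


Sprue:Runner:Ingate = 1 : 7.9/3.7 : 15.9/3.7 = 1:2.14:4.30

1:2.14:4.30


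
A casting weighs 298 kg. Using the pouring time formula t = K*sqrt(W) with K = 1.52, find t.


Formula: t = K * sqrt(W)
sqrt(W) = sqrt(298) = 17.26268
t = 1.52 * 17.26268 = 26.2393 s

Answer: 26.2393 s


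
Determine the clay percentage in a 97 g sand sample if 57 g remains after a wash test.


Formula: Clay% = (W_total - W_washed) / W_total * 100
Clay mass = 97 - 57 = 40 g
Clay% = 40 / 97 * 100 = 41.2371%


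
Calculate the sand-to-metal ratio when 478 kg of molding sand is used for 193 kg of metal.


Formula: Sand-to-Metal Ratio = W_sand / W_metal
Ratio = 478 kg / 193 kg = 2.4767

2.4767


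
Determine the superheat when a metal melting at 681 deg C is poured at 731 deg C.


Formula: Superheat = T_pour - T_melt
Superheat = 731 - 681 = 50 deg C

Answer: 50 deg C


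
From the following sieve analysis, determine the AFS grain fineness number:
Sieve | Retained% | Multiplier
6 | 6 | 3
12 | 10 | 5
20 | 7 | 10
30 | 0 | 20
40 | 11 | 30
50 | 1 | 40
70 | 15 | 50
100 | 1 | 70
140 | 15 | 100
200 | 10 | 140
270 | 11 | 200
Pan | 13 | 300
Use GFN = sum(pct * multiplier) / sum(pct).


Formula: GFN = sum(pct * multiplier) / sum(pct)
sum(pct * multiplier) = 10328
sum(pct) = 100
GFN = 10328 / 100 = 103.28


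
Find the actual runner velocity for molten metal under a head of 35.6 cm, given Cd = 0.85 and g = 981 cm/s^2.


Formula: v = Cd * sqrt(2 * g * h)  (Torricelli with discharge coefficient)
2*g*h = 2 * 981 * 35.6 = 69847.2 cm^2/s^2
sqrt(69847.2) = 264.28621 cm/s
v = 0.85 * 264.28621 = 224.6433 cm/s


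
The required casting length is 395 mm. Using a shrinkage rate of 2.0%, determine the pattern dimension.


Formula: L_pattern = L_casting * (1 + shrinkage_rate/100)
Shrinkage factor = 1 + 2.0/100 = 1.02
L_pattern = 395 mm * 1.02 = 402.9000 mm


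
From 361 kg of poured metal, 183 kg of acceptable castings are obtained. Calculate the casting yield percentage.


Formula: Casting Yield = (W_good / W_total) * 100
Yield = (183 kg / 361 kg) * 100 = 50.6925%


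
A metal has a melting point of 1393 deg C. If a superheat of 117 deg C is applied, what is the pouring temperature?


Formula: T_pour = T_melt + Superheat
T_pour = 1393 + 117 = 1510 deg C

Final answer: 1510 deg C
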